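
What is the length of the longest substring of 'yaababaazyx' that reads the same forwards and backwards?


Scanning 'yaababaazyx' for palindromic substrings.
Substring at positions 1-7: 'aababaa'.
Check: reverse('aababaa') = 'aababaa' -> palindrome confirmed.
Neighbouring characters ('y' / 'z') break symmetry, so it cannot extend further.
No longer palindromic substring exists; longest length = 7

7


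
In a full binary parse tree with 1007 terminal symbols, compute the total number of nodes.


Leaf nodes (terminals): 1007
Internal nodes = n - 1 = 1007 - 1 = 1006
Total = leaves + internal = 1007 + 1006 = 2013

2013


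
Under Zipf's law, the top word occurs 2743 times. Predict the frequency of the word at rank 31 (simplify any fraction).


Zipf's law: freq(rank) = f1 / rank
f1 = 2743, rank = 31
freq = 2743 / 31
GCD(2743, 31) = 1
Simplified: 2743/31

2743/31


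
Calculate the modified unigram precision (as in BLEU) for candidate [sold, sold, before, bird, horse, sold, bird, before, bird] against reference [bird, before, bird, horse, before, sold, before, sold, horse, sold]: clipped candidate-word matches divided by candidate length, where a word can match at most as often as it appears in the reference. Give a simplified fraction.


Reference word counts: {'before': 3, 'bird': 2, 'horse': 2, 'sold': 3}
Checking each candidate word (with clipping):
  'sold' -> in reference (ref count 3, used 1/3) -> match (matches: 1)
  'sold' -> in reference (ref count 3, used 2/3) -> match (matches: 2)
  'before' -> in reference (ref count 3, used 1/3) -> match (matches: 3)
  'bird' -> in reference (ref count 2, used 1/2) -> match (matches: 4)
  'horse' -> in reference (ref count 2, used 1/2) -> match (matches: 5)
  'sold' -> in reference (ref count 3, used 3/3) -> match (matches: 6)
  'bird' -> in reference (ref count 2, used 2/2) -> match (matches: 7)
  'before' -> in reference (ref count 3, used 2/3) -> match (matches: 8)
  'bird' -> ref count 2 already used up (2/2) -> clipped, no match (matches: 8)
Clipped matches: 8, Candidate length: 9
Precision = 8/9

8/9


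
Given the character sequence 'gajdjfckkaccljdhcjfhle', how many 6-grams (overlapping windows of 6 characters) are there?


String 'gajdjfckkaccljdhcjfhle' has length L = 22.
Number of overlapping n-grams = L - n + 1
Substituting: 22 - 6 + 1 = 17

17


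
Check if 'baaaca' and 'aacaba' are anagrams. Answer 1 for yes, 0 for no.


Sort characters of 'baaaca': 'aaaabc'
Sort characters of 'aacaba': 'aaaabc'
Sorted forms match -> they ARE anagrams
Result: 1

1


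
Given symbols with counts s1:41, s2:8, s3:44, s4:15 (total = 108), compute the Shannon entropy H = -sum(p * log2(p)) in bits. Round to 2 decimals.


Computing entropy H = -sum(p_i * log2(p_i)):
  s1: p = 41/108 = 0.3796, -p*log2(p) = 0.5305
  s2: p = 8/108 = 0.0741, -p*log2(p) = 0.2781
  s3: p = 44/108 = 0.4074, -p*log2(p) = 0.5278
  s4: p = 15/108 = 0.1389, -p*log2(p) = 0.3956
H = sum of terms = 1.7320
Rounded to 2 decimals: 1.73

1.73


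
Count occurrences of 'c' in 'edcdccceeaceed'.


Scanning 'edcdccceeaceed' for 'c':
  Position 2: 'c' -> MATCH (count: 1)
  Position 4: 'c' -> MATCH (count: 2)
  Position 5: 'c' -> MATCH (count: 3)
  Position 6: 'c' -> MATCH (count: 4)
  Position 10: 'c' -> MATCH (count: 5)
Total occurrences of 'c': 5

5


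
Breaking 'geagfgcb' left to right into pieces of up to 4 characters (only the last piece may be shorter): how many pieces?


'geagfgcb' has 8 characters.
Chunking with max size 4:
  Chunk 1: 'geag' (positions 0-3)
  Chunk 2: 'fgcb' (positions 4-7)
Total chunks: ceil(8 / 4) = 2

2


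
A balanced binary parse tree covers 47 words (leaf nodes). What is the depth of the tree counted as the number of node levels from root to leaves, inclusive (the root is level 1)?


In a balanced binary tree with n leaves the deepest leaf is ceil(log2(n)) edges below the root,
so counting node levels inclusive of root and leaves gives ceil(log2(n)) + 1 levels.
log2(47) = 5.5546
ceil(5.5546) = 6
levels = 6 + 1 = 7

7


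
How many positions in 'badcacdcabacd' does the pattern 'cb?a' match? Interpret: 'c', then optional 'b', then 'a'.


Pattern: cb?a means 'c', then optional 'b', then 'a'.
Scanning 'badcacdcabacd' position-by-position:
  Pos 0: window 'bad' -> no
  Pos 1: window 'adc' -> no
  Pos 2: window 'dca' -> no
  Pos 3: window 'cac' -> MATCH
  Pos 4: window 'acd' -> no
  Pos 5: window 'cdc' -> no
  Pos 6: window 'dca' -> no
  Pos 7: window 'cab' -> MATCH
  Pos 8: window 'aba' -> no
  Pos 9: window 'bac' -> no
  Pos 10: window 'acd' -> no
  Pos 11: window 'cd' -> no
  Pos 12: window 'd' -> no
Total matches: 2

2


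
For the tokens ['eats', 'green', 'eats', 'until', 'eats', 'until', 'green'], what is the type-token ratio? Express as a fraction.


Tokens: 7
Unique types: ('eats', 'green', 'until') = 3
TTR = 3/7
Already in lowest terms.

3/7


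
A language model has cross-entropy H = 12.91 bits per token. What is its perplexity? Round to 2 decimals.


Perplexity formula: PP = 2^H
H = 12.91
PP = 2^12.91
Decompose: 2^12.91 = 2^12 * 2^0.91
2^12 = 4096, 2^0.91 ~ 1.8790455
PP ~ 4096 * 1.8790455 = 7696.5703680
Rounded to 2 decimals: 7696.57

7696.57


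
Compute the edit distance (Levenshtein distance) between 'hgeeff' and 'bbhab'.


Building DP table for s1='hgeeff' (len 6) and s2='bbhab' (len 5):
       b  b  h  a  b
    0  1  2  3  4  5
  h 1  1  2  2  3  4
  g 2  2  2  3  3  4
  e 3  3  3  3  4  4
  e 4  4  4  4  4  5
  f 5  5  5  5  5  5
  f 6  6  6  6  6  6
Edit distance = dp[6][5] = 6

6


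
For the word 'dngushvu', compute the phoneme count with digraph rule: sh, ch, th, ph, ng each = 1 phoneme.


Parsing 'dngushvu' greedily, digraphs first:
  'd' -> consonant phoneme (phonemes so far: 1)
  'ng' -> digraph (1 consonant phoneme) (phonemes so far: 2)
  'u' -> vowel phoneme (phonemes so far: 3)
  'sh' -> digraph (1 consonant phoneme) (phonemes so far: 4)
  'v' -> consonant phoneme (phonemes so far: 5)
  'u' -> vowel phoneme (phonemes so far: 6)
Total phonemes: 6

6


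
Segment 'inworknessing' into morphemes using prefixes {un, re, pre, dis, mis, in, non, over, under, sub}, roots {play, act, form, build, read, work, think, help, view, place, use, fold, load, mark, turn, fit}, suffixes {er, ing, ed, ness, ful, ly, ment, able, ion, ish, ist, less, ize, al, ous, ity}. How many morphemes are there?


Segmenting 'inworknessing' against the inventory:
  'in' -> prefix (morpheme 1)
  'work' -> root (morpheme 2)
  'ness' -> suffix (morpheme 3)
  'ing' -> suffix (morpheme 4)
Total morphemes: 4

4


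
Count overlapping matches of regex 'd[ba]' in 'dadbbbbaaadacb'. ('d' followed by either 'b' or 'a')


Pattern: d[ba] means 'd' followed by either 'b' or 'a'.
Scanning 'dadbbbbaaadacb' position-by-position:
  Pos 0: window 'da' -> MATCH
  Pos 1: window 'ad' -> no
  Pos 2: window 'db' -> MATCH
  Pos 3: window 'bb' -> no
  Pos 4: window 'bb' -> no
  Pos 5: window 'bb' -> no
  Pos 6: window 'ba' -> no
  Pos 7: window 'aa' -> no
  Pos 8: window 'aa' -> no
  Pos 9: window 'ad' -> no
  Pos 10: window 'da' -> MATCH
  Pos 11: window 'ac' -> no
  Pos 12: window 'cb' -> no
  Pos 13: window 'b' -> no
Total matches: 3

3


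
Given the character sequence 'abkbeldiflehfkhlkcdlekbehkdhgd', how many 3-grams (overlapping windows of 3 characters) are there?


String 'abkbeldiflehfkhlkcdlekbehkdhgd' has length L = 30.
Number of overlapping n-grams = L - n + 1
Substituting: 30 - 3 + 1 = 28

28


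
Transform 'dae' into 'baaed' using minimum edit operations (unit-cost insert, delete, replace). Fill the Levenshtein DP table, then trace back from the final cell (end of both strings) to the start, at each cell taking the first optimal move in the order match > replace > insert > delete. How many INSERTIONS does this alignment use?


Edit distance = 3. Backtracking from cell (3, 5) with preference match > replace > insert > delete,
then listing the resulting alignment 'dae' -> 'baaed' left to right:
  Step 1: insert 'b' [insertion #1]
  Step 2: replace d->a
  Step 3: keep 'a'
  Step 4: keep 'e'
  Step 5: insert 'd' [insertion #2]
Total insertions: 2

2


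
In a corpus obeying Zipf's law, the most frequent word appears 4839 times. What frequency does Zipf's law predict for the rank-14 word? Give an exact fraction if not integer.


Zipf's law: freq(rank) = f1 / rank
f1 = 4839, rank = 14
freq = 4839 / 14
GCD(4839, 14) = 1
Simplified: 4839/14

4839/14


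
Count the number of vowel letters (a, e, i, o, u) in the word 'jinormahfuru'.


Scanning each character of 'jinormahfuru':
  Position 1: 'j' -> consonant (running count: 0)
  Position 2: 'i' -> vowel (running count: 1)
  Position 3: 'n' -> consonant (running count: 1)
  Position 4: 'o' -> vowel (running count: 2)
  Position 5: 'r' -> consonant (running count: 2)
  Position 6: 'm' -> consonant (running count: 2)
  Position 7: 'a' -> vowel (running count: 3)
  Position 8: 'h' -> consonant (running count: 3)
  Position 9: 'f' -> consonant (running count: 3)
  Position 10: 'u' -> vowel (running count: 4)
  Position 11: 'r' -> consonant (running count: 4)
  Position 12: 'u' -> vowel (running count: 5)
Total vowels: 5

5


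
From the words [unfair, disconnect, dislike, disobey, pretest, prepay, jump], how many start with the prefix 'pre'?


Checking each word for prefix 'pre':
  'unfair' -> no (count: 0)
  'disconnect' -> no (count: 0)
  'dislike' -> no (count: 0)
  'disobey' -> no (count: 0)
  'pretest' -> YES, starts with 'pre' (count: 1)
  'prepay' -> YES, starts with 'pre' (count: 2)
  'jump' -> no (count: 2)
Total with prefix 'pre': 2

2


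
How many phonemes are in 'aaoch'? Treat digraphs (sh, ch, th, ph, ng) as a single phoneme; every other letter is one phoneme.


Parsing 'aaoch' greedily, digraphs first:
  'a' -> vowel phoneme (phonemes so far: 1)
  'a' -> vowel phoneme (phonemes so far: 2)
  'o' -> vowel phoneme (phonemes so far: 3)
  'ch' -> digraph (1 consonant phoneme) (phonemes so far: 4)
Total phonemes: 4

4


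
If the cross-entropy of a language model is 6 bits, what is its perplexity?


Perplexity formula: PP = 2^H
H = 6
PP = 2^6
Steps: 2^1 = 2, 2^2 = 4, 2^3 = 8, 2^4 = 16, 2^5 = 32, 2^6 = 64
PP = 64

64


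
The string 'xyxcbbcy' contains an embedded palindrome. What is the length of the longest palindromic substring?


Scanning 'xyxcbbcy' for palindromic substrings.
Substring at positions 3-6: 'cbbc'.
Check: reverse('cbbc') = 'cbbc' -> palindrome confirmed.
Neighbouring characters ('x' / 'y') break symmetry, so it cannot extend further.
No longer palindromic substring exists; longest length = 4

4


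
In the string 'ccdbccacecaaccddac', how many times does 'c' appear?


Scanning 'ccdbccacecaaccddac' for 'c':
  Position 0: 'c' -> MATCH (count: 1)
  Position 1: 'c' -> MATCH (count: 2)
  Position 4: 'c' -> MATCH (count: 3)
  Position 5: 'c' -> MATCH (count: 4)
  Position 7: 'c' -> MATCH (count: 5)
  Position 9: 'c' -> MATCH (count: 6)
  Position 12: 'c' -> MATCH (count: 7)
  Position 13: 'c' -> MATCH (count: 8)
  Position 17: 'c' -> MATCH (count: 9)
Total occurrences of 'c': 9

9


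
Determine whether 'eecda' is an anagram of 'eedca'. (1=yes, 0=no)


Sort characters of 'eecda': 'acdee'
Sort characters of 'eedca': 'acdee'
Sorted forms match -> they ARE anagrams
Result: 1

1


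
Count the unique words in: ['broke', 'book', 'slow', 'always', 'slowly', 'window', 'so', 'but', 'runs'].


Listing all tokens and tracking unique types:
  Token 1: 'broke' -> NEW (unique so far: 1)
  Token 2: 'book' -> NEW (unique so far: 2)
  Token 3: 'slow' -> NEW (unique so far: 3)
  Token 4: 'always' -> NEW (unique so far: 4)
  Token 5: 'slowly' -> NEW (unique so far: 5)
  Token 6: 'window' -> NEW (unique so far: 6)
  Token 7: 'so' -> NEW (unique so far: 7)
  Token 8: 'but' -> NEW (unique so far: 8)
  Token 9: 'runs' -> NEW (unique so far: 9)
Unique types: ('always', 'book', 'broke', 'but', 'runs', 'slow', 'slowly', 'so', 'window')
Vocabulary size: 9

9


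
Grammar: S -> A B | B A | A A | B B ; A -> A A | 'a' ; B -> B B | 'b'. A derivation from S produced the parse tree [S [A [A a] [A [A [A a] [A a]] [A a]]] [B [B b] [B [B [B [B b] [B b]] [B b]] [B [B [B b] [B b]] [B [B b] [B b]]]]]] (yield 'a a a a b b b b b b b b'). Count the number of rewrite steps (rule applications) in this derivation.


Every bracketed nonterminal node [X ...] in the tree is produced by exactly one rule application.
Reading the tree off as a leftmost derivation:
  Step 1: S  =>  A B   (applied S -> A B)
  Step 2: A B  =>  A A B   (applied A -> A A)
  Step 3: A A B  =>  a A B   (applied A -> a)
  Step 4: a A B  =>  a A A B   (applied A -> A A)
  Step 5: a A A B  =>  a A A A B   (applied A -> A A)
  Step 6: a A A A B  =>  a a A A B   (applied A -> a)
  Step 7: a a A A B  =>  a a a A B   (applied A -> a)
  Step 8: a a a A B  =>  a a a a B   (applied A -> a)
  Step 9: a a a a B  =>  a a a a B B   (applied B -> B B)
  Step 10: a a a a B B  =>  a a a a b B   (applied B -> b)
  Step 11: a a a a b B  =>  a a a a b B B   (applied B -> B B)
  Step 12: a a a a b B B  =>  a a a a b B B B   (applied B -> B B)
  Step 13: a a a a b B B B  =>  a a a a b B B B B   (applied B -> B B)
  Step 14: a a a a b B B B B  =>  a a a a b b B B B   (applied B -> b)
  Step 15: a a a a b b B B B  =>  a a a a b b b B B   (applied B -> b)
  Step 16: a a a a b b b B B  =>  a a a a b b b b B   (applied B -> b)
  Step 17: a a a a b b b b B  =>  a a a a b b b b B B   (applied B -> B B)
  Step 18: a a a a b b b b B B  =>  a a a a b b b b B B B   (applied B -> B B)
  Step 19: a a a a b b b b B B B  =>  a a a a b b b b b B B   (applied B -> b)
  Step 20: a a a a b b b b b B B  =>  a a a a b b b b b b B   (applied B -> b)
  Step 21: a a a a b b b b b b B  =>  a a a a b b b b b b B B   (applied B -> B B)
  Step 22: a a a a b b b b b b B B  =>  a a a a b b b b b b b B   (applied B -> b)
  Step 23: a a a a b b b b b b b B  =>  a a a a b b b b b b b b   (applied B -> b)
Final yield: a a a a b b b b b b b b
Total rewrite steps: 23

23


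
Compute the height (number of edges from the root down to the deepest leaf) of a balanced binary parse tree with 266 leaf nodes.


In a balanced binary tree with n leaves the deepest leaf is ceil(log2(n)) edges below the root.
log2(266) = 8.0553
ceil(8.0553) = 9
height (edges) = 9

9


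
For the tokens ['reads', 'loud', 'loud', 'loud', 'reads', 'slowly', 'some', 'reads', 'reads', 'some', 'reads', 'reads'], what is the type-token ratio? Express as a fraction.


Tokens: 12
Unique types: ('loud', 'reads', 'slowly', 'some') = 4
TTR = 4/12
Simplify: divide both by 4 -> 1/3
TTR = 1/3

1/3


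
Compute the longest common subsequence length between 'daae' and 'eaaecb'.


DP table for LCS of 'daae' and 'eaaecb':
       e  a  a  e  c  b
    0  0  0  0  0  0  0
  d 0  0  0  0  0  0  0
  a 0  0  1  1  1  1  1
  a 0  0  1  2  2  2  2
  e 0  1  1  2  3  3  3
LCS: 'aae'
LCS length = 3

3


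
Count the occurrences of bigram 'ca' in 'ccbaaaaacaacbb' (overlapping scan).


Scanning 'ccbaaaaacaacbb' for bigram 'ca':
  Position 0: 'cc' -> no
  Position 1: 'cb' -> no
  Position 2: 'ba' -> no
  Position 3: 'aa' -> no
  Position 4: 'aa' -> no
  Position 5: 'aa' -> no
  Position 6: 'aa' -> no
  Position 7: 'ac' -> no
  Position 8: 'ca' -> MATCH
  Position 9: 'aa' -> no
  Position 10: 'ac' -> no
  Position 11: 'cb' -> no
  Position 12: 'bb' -> no
Total matches: 1

1


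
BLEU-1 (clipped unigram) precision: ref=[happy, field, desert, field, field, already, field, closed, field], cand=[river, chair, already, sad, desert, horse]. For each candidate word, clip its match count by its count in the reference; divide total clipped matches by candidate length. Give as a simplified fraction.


Reference word counts: {'already': 1, 'closed': 1, 'desert': 1, 'field': 5, 'happy': 1}
Checking each candidate word (with clipping):
  'river' -> not in reference -> no match (matches: 0)
  'chair' -> not in reference -> no match (matches: 0)
  'already' -> in reference (ref count 1, used 1/1) -> match (matches: 1)
  'sad' -> not in reference -> no match (matches: 1)
  'desert' -> in reference (ref count 1, used 1/1) -> match (matches: 2)
  'horse' -> not in reference -> no match (matches: 2)
Clipped matches: 2, Candidate length: 6
Precision = 2/6 = 1/3

1/3


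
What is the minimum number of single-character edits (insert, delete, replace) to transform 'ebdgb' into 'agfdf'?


Building DP table for s1='ebdgb' (len 5) and s2='agfdf' (len 5):
       a  g  f  d  f
    0  1  2  3  4  5
  e 1  1  2  3  4  5
  b 2  2  2  3  4  5
  d 3  3  3  3  3  4
  g 4  4  3  4  4  4
  b 5  5  4  4  5  5
Edit distance = dp[5][5] = 5

5


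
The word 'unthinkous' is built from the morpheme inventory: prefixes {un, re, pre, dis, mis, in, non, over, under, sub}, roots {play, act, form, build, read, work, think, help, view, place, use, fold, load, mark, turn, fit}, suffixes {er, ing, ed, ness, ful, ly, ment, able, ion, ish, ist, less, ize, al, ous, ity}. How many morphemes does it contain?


Segmenting 'unthinkous' against the inventory:
  'un' -> prefix (morpheme 1)
  'think' -> root (morpheme 2)
  'ous' -> suffix (morpheme 3)
Total morphemes: 3

3


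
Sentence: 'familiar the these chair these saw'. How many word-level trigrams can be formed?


Word trigrams from [6] words:
  Trigram 1: (familiar the these)
  Trigram 2: (the these chair)
  Trigram 3: (these chair these)
  Trigram 4: (chair these saw)
Total word trigrams: 6 - 2 = 4

4


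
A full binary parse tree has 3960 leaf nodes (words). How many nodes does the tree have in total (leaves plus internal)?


Leaf nodes (terminals): 3960
Internal nodes = n - 1 = 3960 - 1 = 3959
Total = leaves + internal = 3960 + 3959 = 7919

7919


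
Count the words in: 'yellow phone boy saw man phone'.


Counting words by splitting on spaces:
  Word 1: 'yellow'
  Word 2: 'phone'
  Word 3: 'boy'
  Word 4: 'saw'
  Word 5: 'man'
  Word 6: 'phone'
Total words: 6

6


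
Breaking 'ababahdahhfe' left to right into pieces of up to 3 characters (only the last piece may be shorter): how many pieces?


'ababahdahhfe' has 12 characters.
Chunking with max size 3:
  Chunk 1: 'aba' (positions 0-2)
  Chunk 2: 'bah' (positions 3-5)
  Chunk 3: 'dah' (positions 6-8)
  Chunk 4: 'hfe' (positions 9-11)
Total chunks: ceil(12 / 3) = 4

4


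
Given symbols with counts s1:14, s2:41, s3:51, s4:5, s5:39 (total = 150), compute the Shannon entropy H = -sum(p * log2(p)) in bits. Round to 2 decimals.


Computing entropy H = -sum(p_i * log2(p_i)):
  s1: p = 14/150 = 0.0933, -p*log2(p) = 0.3193
  s2: p = 41/150 = 0.2733, -p*log2(p) = 0.5115
  s3: p = 51/150 = 0.3400, -p*log2(p) = 0.5292
  s4: p = 5/150 = 0.0333, -p*log2(p) = 0.1636
  s5: p = 39/150 = 0.2600, -p*log2(p) = 0.5053
H = sum of terms = 2.0289
Rounded to 2 decimals: 2.03

2.03


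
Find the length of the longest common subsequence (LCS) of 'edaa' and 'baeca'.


DP table for LCS of 'edaa' and 'baeca':
       b  a  e  c  a
    0  0  0  0  0  0
  e 0  0  0  1  1  1
  d 0  0  0  1  1  1
  a 0  0  1  1  1  2
  a 0  0  1  1  1  2
LCS: 'ea'
LCS length = 2

2


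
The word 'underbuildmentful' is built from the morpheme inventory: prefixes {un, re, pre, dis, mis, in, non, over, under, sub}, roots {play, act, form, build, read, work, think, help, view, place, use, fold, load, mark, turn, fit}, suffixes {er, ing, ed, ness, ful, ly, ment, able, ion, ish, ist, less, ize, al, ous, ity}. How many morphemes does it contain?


Segmenting 'underbuildmentful' against the inventory:
  'under' -> prefix (morpheme 1)
  'build' -> root (morpheme 2)
  'ment' -> suffix (morpheme 3)
  'ful' -> suffix (morpheme 4)
Total morphemes: 4

4


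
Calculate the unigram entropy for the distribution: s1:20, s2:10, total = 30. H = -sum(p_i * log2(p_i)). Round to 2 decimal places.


Computing entropy H = -sum(p_i * log2(p_i)):
  s1: p = 20/30 = 0.6667, -p*log2(p) = 0.3900
  s2: p = 10/30 = 0.3333, -p*log2(p) = 0.5283
H = sum of terms = 0.9183
Rounded to 2 decimals: 0.92

0.92


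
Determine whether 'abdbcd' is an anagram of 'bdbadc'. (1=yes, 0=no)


Sort characters of 'abdbcd': 'abbcdd'
Sort characters of 'bdbadc': 'abbcdd'
Sorted forms match -> they ARE anagrams
Result: 1

1


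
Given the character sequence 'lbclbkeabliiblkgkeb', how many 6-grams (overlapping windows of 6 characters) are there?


String 'lbclbkeabliiblkgkeb' has length L = 19.
Number of overlapping n-grams = L - n + 1
Substituting: 19 - 6 + 1 = 14

14


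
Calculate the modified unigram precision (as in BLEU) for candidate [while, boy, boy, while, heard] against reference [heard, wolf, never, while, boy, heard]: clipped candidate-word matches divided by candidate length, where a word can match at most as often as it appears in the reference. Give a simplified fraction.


Reference word counts: {'boy': 1, 'heard': 2, 'never': 1, 'while': 1, 'wolf': 1}
Checking each candidate word (with clipping):
  'while' -> in reference (ref count 1, used 1/1) -> match (matches: 1)
  'boy' -> in reference (ref count 1, used 1/1) -> match (matches: 2)
  'boy' -> ref count 1 already used up (1/1) -> clipped, no match (matches: 2)
  'while' -> ref count 1 already used up (1/1) -> clipped, no match (matches: 2)
  'heard' -> in reference (ref count 2, used 1/2) -> match (matches: 3)
Clipped matches: 3, Candidate length: 5
Precision = 3/5

3/5


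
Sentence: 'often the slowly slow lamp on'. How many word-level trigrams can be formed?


Word trigrams from [6] words:
  Trigram 1: (often the slowly)
  Trigram 2: (the slowly slow)
  Trigram 3: (slowly slow lamp)
  Trigram 4: (slow lamp on)
Total word trigrams: 6 - 2 = 4

4


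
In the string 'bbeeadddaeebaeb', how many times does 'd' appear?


Scanning 'bbeeadddaeebaeb' for 'd':
  Position 5: 'd' -> MATCH (count: 1)
  Position 6: 'd' -> MATCH (count: 2)
  Position 7: 'd' -> MATCH (count: 3)
Total occurrences of 'd': 3

3


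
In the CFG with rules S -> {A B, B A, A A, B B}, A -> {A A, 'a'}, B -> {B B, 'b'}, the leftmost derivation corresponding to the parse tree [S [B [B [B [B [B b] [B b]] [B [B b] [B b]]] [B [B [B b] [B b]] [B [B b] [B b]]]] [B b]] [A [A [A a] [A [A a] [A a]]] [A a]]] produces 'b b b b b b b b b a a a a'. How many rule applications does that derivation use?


Every bracketed nonterminal node [X ...] in the tree is produced by exactly one rule application.
Reading the tree off as a leftmost derivation:
  Step 1: S  =>  B A   (applied S -> B A)
  Step 2: B A  =>  B B A   (applied B -> B B)
  Step 3: B B A  =>  B B B A   (applied B -> B B)
  Step 4: B B B A  =>  B B B B A   (applied B -> B B)
  Step 5: B B B B A  =>  B B B B B A   (applied B -> B B)
  Step 6: B B B B B A  =>  b B B B B A   (applied B -> b)
  Step 7: b B B B B A  =>  b b B B B A   (applied B -> b)
  Step 8: b b B B B A  =>  b b B B B B A   (applied B -> B B)
  Step 9: b b B B B B A  =>  b b b B B B A   (applied B -> b)
  Step 10: b b b B B B A  =>  b b b b B B A   (applied B -> b)
  Step 11: b b b b B B A  =>  b b b b B B B A   (applied B -> B B)
  Step 12: b b b b B B B A  =>  b b b b B B B B A   (applied B -> B B)
  Step 13: b b b b B B B B A  =>  b b b b b B B B A   (applied B -> b)
  Step 14: b b b b b B B B A  =>  b b b b b b B B A   (applied B -> b)
  Step 15: b b b b b b B B A  =>  b b b b b b B B B A   (applied B -> B B)
  Step 16: b b b b b b B B B A  =>  b b b b b b b B B A   (applied B -> b)
  Step 17: b b b b b b b B B A  =>  b b b b b b b b B A   (applied B -> b)
  Step 18: b b b b b b b b B A  =>  b b b b b b b b b A   (applied B -> b)
  Step 19: b b b b b b b b b A  =>  b b b b b b b b b A A   (applied A -> A A)
  Step 20: b b b b b b b b b A A  =>  b b b b b b b b b A A A   (applied A -> A A)
  Step 21: b b b b b b b b b A A A  =>  b b b b b b b b b a A A   (applied A -> a)
  Step 22: b b b b b b b b b a A A  =>  b b b b b b b b b a A A A   (applied A -> A A)
  Step 23: b b b b b b b b b a A A A  =>  b b b b b b b b b a a A A   (applied A -> a)
  Step 24: b b b b b b b b b a a A A  =>  b b b b b b b b b a a a A   (applied A -> a)
  Step 25: b b b b b b b b b a a a A  =>  b b b b b b b b b a a a a   (applied A -> a)
Final yield: b b b b b b b b b a a a a
Total rewrite steps: 25

25


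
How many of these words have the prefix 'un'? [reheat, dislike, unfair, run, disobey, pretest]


Checking each word for prefix 'un':
  'reheat' -> no (count: 0)
  'dislike' -> no (count: 0)
  'unfair' -> YES, starts with 'un' (count: 1)
  'run' -> no (count: 1)
  'disobey' -> no (count: 1)
  'pretest' -> no (count: 1)
Total with prefix 'un': 1

1


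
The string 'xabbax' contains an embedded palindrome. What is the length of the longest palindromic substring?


Scanning 'xabbax' for palindromic substrings.
Substring at positions 0-5: 'xabbax'.
Check: reverse('xabbax') = 'xabbax' -> palindrome confirmed.
No longer palindromic substring exists; longest length = 6

6


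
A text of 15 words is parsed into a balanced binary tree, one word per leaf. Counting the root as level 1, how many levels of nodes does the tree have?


In a balanced binary tree with n leaves the deepest leaf is ceil(log2(n)) edges below the root,
so counting node levels inclusive of root and leaves gives ceil(log2(n)) + 1 levels.
log2(15) = 3.9069
ceil(3.9069) = 4
levels = 4 + 1 = 5

5


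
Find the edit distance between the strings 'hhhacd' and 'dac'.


Building DP table for s1='hhhacd' (len 6) and s2='dac' (len 3):
       d  a  c
    0  1  2  3
  h 1  1  2  3
  h 2  2  2  3
  h 3  3  3  3
  a 4  4  3  4
  c 5  5  4  3
  d 6  5  5  4
Edit distance = dp[6][3] = 4

4


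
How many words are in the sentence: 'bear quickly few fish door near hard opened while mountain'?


Counting words by splitting on spaces:
  Word 1: 'bear'
  Word 2: 'quickly'
  Word 3: 'few'
  Word 4: 'fish'
  Word 5: 'door'
  Word 6: 'near'
  Word 7: 'hard'
  Word 8: 'opened'
  Word 9: 'while'
  Word 10: 'mountain'
Total words: 10

10


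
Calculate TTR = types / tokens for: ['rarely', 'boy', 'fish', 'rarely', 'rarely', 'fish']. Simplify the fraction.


Tokens: 6
Unique types: ('boy', 'fish', 'rarely') = 3
TTR = 3/6
Simplify: divide both by 3 -> 1/2
TTR = 1/2

1/2


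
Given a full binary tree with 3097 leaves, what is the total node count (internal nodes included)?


Leaf nodes (terminals): 3097
Internal nodes = n - 1 = 3097 - 1 = 3096
Total = leaves + internal = 3097 + 3096 = 6193

6193


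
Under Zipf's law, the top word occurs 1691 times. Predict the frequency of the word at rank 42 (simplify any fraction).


Zipf's law: freq(rank) = f1 / rank
f1 = 1691, rank = 42
freq = 1691 / 42
GCD(1691, 42) = 1
Simplified: 1691/42

1691/42


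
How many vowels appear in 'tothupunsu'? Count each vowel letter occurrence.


Scanning each character of 'tothupunsu':
  Position 1: 't' -> consonant (running count: 0)
  Position 2: 'o' -> vowel (running count: 1)
  Position 3: 't' -> consonant (running count: 1)
  Position 4: 'h' -> consonant (running count: 1)
  Position 5: 'u' -> vowel (running count: 2)
  Position 6: 'p' -> consonant (running count: 2)
  Position 7: 'u' -> vowel (running count: 3)
  Position 8: 'n' -> consonant (running count: 3)
  Position 9: 's' -> consonant (running count: 3)
  Position 10: 'u' -> vowel (running count: 4)
Total vowels: 4

4


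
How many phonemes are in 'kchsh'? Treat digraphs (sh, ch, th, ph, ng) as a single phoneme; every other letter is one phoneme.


Parsing 'kchsh' greedily, digraphs first:
  'k' -> consonant phoneme (phonemes so far: 1)
  'ch' -> digraph (1 consonant phoneme) (phonemes so far: 2)
  'sh' -> digraph (1 consonant phoneme) (phonemes so far: 3)
Total phonemes: 3

3


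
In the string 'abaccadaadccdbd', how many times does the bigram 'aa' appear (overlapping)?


Scanning 'abaccadaadccdbd' for bigram 'aa':
  Position 0: 'ab' -> no
  Position 1: 'ba' -> no
  Position 2: 'ac' -> no
  Position 3: 'cc' -> no
  Position 4: 'ca' -> no
  Position 5: 'ad' -> no
  Position 6: 'da' -> no
  Position 7: 'aa' -> MATCH
  Position 8: 'ad' -> no
  Position 9: 'dc' -> no
  Position 10: 'cc' -> no
  Position 11: 'cd' -> no
  Position 12: 'db' -> no
  Position 13: 'bd' -> no
Total matches: 1

1


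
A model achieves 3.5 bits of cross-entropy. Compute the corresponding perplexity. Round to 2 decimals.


Perplexity formula: PP = 2^H
H = 3.5
PP = 2^3.5
Decompose: 2^3.5 = 2^3 * 2^0.5 = 2^3 * sqrt(2)
2^3 = 8, sqrt(2) ~ 1.4142136
PP ~ 8 * 1.4142136 = 11.3137088
Rounded to 2 decimals: 11.31

11.31


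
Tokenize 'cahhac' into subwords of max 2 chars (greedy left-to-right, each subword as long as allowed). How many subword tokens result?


'cahhac' has 6 characters.
Chunking with max size 2:
  Chunk 1: 'ca' (positions 0-1)
  Chunk 2: 'hh' (positions 2-3)
  Chunk 3: 'ac' (positions 4-5)
Total chunks: ceil(6 / 2) = 3

3


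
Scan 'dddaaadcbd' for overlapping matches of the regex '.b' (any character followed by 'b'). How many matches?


Pattern: .b means any character followed by 'b'.
Scanning 'dddaaadcbd' position-by-position:
  Pos 0: window 'dd' -> no
  Pos 1: window 'dd' -> no
  Pos 2: window 'da' -> no
  Pos 3: window 'aa' -> no
  Pos 4: window 'aa' -> no
  Pos 5: window 'ad' -> no
  Pos 6: window 'dc' -> no
  Pos 7: window 'cb' -> MATCH
  Pos 8: window 'bd' -> no
  Pos 9: window 'd' -> no
Total matches: 1

1


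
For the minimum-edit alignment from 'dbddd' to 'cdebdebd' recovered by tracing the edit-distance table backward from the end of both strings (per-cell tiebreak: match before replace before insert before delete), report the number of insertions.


Edit distance = 4. Backtracking from cell (5, 8) with preference match > replace > insert > delete,
then listing the resulting alignment 'dbddd' -> 'cdebdebd' left to right:
  Step 1: insert 'c' [insertion #1]
  Step 2: keep 'd'
  Step 3: insert 'e' [insertion #2]
  Step 4: keep 'b'
  Step 5: keep 'd'
  Step 6: insert 'e' [insertion #3]
  Step 7: replace d->b
  Step 8: keep 'd'
Total insertions: 3

3


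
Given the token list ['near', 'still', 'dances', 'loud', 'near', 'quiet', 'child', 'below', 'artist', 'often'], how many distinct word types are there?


Listing all tokens and tracking unique types:
  Token 1: 'near' -> NEW (unique so far: 1)
  Token 2: 'still' -> NEW (unique so far: 2)
  Token 3: 'dances' -> NEW (unique so far: 3)
  Token 4: 'loud' -> NEW (unique so far: 4)
  Token 5: 'near' -> duplicate (unique so far: 4)
  Token 6: 'quiet' -> NEW (unique so far: 5)
  Token 7: 'child' -> NEW (unique so far: 6)
  Token 8: 'below' -> NEW (unique so far: 7)
  Token 9: 'artist' -> NEW (unique so far: 8)
  Token 10: 'often' -> NEW (unique so far: 9)
Unique types: ('artist', 'below', 'child', 'dances', 'loud', 'near', 'often', 'quiet', 'still')
Vocabulary size: 9

9


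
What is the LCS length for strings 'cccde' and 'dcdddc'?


DP table for LCS of 'cccde' and 'dcdddc':
       d  c  d  d  d  c
    0  0  0  0  0  0  0
  c 0  0  1  1  1  1  1
  c 0  0  1  1  1  1  2
  c 0  0  1  1  1  1  2
  d 0  1  1  2  2  2  2
  e 0  1  1  2  2  2  2
LCS: 'cc'
LCS length = 2

2


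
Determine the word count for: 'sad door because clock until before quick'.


Counting words by splitting on spaces:
  Word 1: 'sad'
  Word 2: 'door'
  Word 3: 'because'
  Word 4: 'clock'
  Word 5: 'until'
  Word 6: 'before'
  Word 7: 'quick'
Total words: 7

7


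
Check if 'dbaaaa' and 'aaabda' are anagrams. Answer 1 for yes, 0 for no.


Sort characters of 'dbaaaa': 'aaaabd'
Sort characters of 'aaabda': 'aaaabd'
Sorted forms match -> they ARE anagrams
Result: 1

1


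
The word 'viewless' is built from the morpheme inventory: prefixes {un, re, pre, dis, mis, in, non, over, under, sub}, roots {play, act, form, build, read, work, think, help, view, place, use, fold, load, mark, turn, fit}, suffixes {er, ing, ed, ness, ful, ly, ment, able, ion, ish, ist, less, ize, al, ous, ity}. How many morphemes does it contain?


Segmenting 'viewless' against the inventory:
  'view' -> root (morpheme 1)
  'less' -> suffix (morpheme 2)
Total morphemes: 2

2


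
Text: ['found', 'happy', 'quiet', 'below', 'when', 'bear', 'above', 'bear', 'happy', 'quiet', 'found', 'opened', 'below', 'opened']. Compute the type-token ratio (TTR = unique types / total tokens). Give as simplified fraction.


Tokens: 14
Unique types: ('above', 'bear', 'below', 'found', 'happy', 'opened', 'quiet', 'when') = 8
TTR = 8/14
Simplify: divide both by 2 -> 4/7
TTR = 4/7

4/7


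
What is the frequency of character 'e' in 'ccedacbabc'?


Scanning 'ccedacbabc' for 'e':
  Position 2: 'e' -> MATCH (count: 1)
Total occurrences of 'e': 1

1


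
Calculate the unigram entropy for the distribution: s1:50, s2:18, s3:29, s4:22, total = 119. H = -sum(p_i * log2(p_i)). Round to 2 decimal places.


Computing entropy H = -sum(p_i * log2(p_i)):
  s1: p = 50/119 = 0.4202, -p*log2(p) = 0.5256
  s2: p = 18/119 = 0.1513, -p*log2(p) = 0.4122
  s3: p = 29/119 = 0.2437, -p*log2(p) = 0.4964
  s4: p = 22/119 = 0.1849, -p*log2(p) = 0.4502
H = sum of terms = 1.8844
Rounded to 2 decimals: 1.88

1.88


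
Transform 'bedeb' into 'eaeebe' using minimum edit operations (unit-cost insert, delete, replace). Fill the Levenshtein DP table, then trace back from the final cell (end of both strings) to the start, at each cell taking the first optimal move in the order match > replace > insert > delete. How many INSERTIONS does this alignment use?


Edit distance = 4. Backtracking from cell (5, 6) with preference match > replace > insert > delete,
then listing the resulting alignment 'bedeb' -> 'eaeebe' left to right:
  Step 1: replace b->e
  Step 2: replace e->a
  Step 3: replace d->e
  Step 4: keep 'e'
  Step 5: keep 'b'
  Step 6: insert 'e' [insertion #1]
Total insertions: 1

1


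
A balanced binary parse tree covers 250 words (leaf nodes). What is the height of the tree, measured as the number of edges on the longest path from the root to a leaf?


In a balanced binary tree with n leaves the deepest leaf is ceil(log2(n)) edges below the root.
log2(250) = 7.9658
ceil(7.9658) = 8
height (edges) = 8

8


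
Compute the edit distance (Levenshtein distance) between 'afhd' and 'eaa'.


Building DP table for s1='afhd' (len 4) and s2='eaa' (len 3):
       e  a  a
    0  1  2  3
  a 1  1  1  2
  f 2  2  2  2
  h 3  3  3  3
  d 4  4  4  4
Edit distance = dp[4][3] = 4

4


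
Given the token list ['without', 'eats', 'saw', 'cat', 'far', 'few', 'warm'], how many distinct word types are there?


Listing all tokens and tracking unique types:
  Token 1: 'without' -> NEW (unique so far: 1)
  Token 2: 'eats' -> NEW (unique so far: 2)
  Token 3: 'saw' -> NEW (unique so far: 3)
  Token 4: 'cat' -> NEW (unique so far: 4)
  Token 5: 'far' -> NEW (unique so far: 5)
  Token 6: 'few' -> NEW (unique so far: 6)
  Token 7: 'warm' -> NEW (unique so far: 7)
Unique types: ('cat', 'eats', 'far', 'few', 'saw', 'warm', 'without')
Vocabulary size: 7

7


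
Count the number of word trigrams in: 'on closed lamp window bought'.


Word trigrams from [5] words:
  Trigram 1: (on closed lamp)
  Trigram 2: (closed lamp window)
  Trigram 3: (lamp window bought)
Total word trigrams: 5 - 2 = 3

3


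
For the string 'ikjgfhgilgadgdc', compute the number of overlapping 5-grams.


String 'ikjgfhgilgadgdc' has length L = 15.
Number of overlapping n-grams = L - n + 1
Substituting: 15 - 5 + 1 = 11

11


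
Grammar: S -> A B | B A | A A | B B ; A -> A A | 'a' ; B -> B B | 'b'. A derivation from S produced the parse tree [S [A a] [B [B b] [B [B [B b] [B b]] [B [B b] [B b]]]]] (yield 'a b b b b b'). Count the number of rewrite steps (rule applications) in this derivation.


Every bracketed nonterminal node [X ...] in the tree is produced by exactly one rule application.
Reading the tree off as a leftmost derivation:
  Step 1: S  =>  A B   (applied S -> A B)
  Step 2: A B  =>  a B   (applied A -> a)
  Step 3: a B  =>  a B B   (applied B -> B B)
  Step 4: a B B  =>  a b B   (applied B -> b)
  Step 5: a b B  =>  a b B B   (applied B -> B B)
  Step 6: a b B B  =>  a b B B B   (applied B -> B B)
  Step 7: a b B B B  =>  a b b B B   (applied B -> b)
  Step 8: a b b B B  =>  a b b b B   (applied B -> b)
  Step 9: a b b b B  =>  a b b b B B   (applied B -> B B)
  Step 10: a b b b B B  =>  a b b b b B   (applied B -> b)
  Step 11: a b b b b B  =>  a b b b b b   (applied B -> b)
Final yield: a b b b b b
Total rewrite steps: 11

11


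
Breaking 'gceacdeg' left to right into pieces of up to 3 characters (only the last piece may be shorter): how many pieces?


'gceacdeg' has 8 characters.
Chunking with max size 3:
  Chunk 1: 'gce' (positions 0-2)
  Chunk 2: 'acd' (positions 3-5)
  Chunk 3: 'eg' (positions 6-7)
Total chunks: ceil(8 / 3) = 3

3


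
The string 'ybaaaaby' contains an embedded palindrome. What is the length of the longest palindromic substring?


Scanning 'ybaaaaby' for palindromic substrings.
Substring at positions 0-7: 'ybaaaaby'.
Check: reverse('ybaaaaby') = 'ybaaaaby' -> palindrome confirmed.
No longer palindromic substring exists; longest length = 8

8


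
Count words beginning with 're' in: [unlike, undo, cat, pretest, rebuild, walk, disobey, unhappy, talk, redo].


Checking each word for prefix 're':
  'unlike' -> no (count: 0)
  'undo' -> no (count: 0)
  'cat' -> no (count: 0)
  'pretest' -> no (count: 0)
  'rebuild' -> YES, starts with 're' (count: 1)
  'walk' -> no (count: 1)
  'disobey' -> no (count: 1)
  'unhappy' -> no (count: 1)
  'talk' -> no (count: 1)
  'redo' -> YES, starts with 're' (count: 2)
Total with prefix 're': 2

2


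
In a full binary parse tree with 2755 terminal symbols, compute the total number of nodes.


Leaf nodes (terminals): 2755
Internal nodes = n - 1 = 2755 - 1 = 2754
Total = leaves + internal = 2755 + 2754 = 5509

5509


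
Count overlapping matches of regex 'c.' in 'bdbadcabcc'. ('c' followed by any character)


Pattern: c. means 'c' followed by any character.
Scanning 'bdbadcabcc' position-by-position:
  Pos 0: window 'bd' -> no
  Pos 1: window 'db' -> no
  Pos 2: window 'ba' -> no
  Pos 3: window 'ad' -> no
  Pos 4: window 'dc' -> no
  Pos 5: window 'ca' -> MATCH
  Pos 6: window 'ab' -> no
  Pos 7: window 'bc' -> no
  Pos 8: window 'cc' -> MATCH
  Pos 9: window 'c' -> no
Total matches: 2

2


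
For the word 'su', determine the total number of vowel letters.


Scanning each character of 'su':
  Position 1: 's' -> consonant (running count: 0)
  Position 2: 'u' -> vowel (running count: 1)
Total vowels: 1

1


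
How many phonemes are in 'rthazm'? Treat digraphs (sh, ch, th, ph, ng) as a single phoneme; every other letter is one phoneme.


Parsing 'rthazm' greedily, digraphs first:
  'r' -> consonant phoneme (phonemes so far: 1)
  'th' -> digraph (1 consonant phoneme) (phonemes so far: 2)
  'a' -> vowel phoneme (phonemes so far: 3)
  'z' -> consonant phoneme (phonemes so far: 4)
  'm' -> consonant phoneme (phonemes so far: 5)
Total phonemes: 5

5


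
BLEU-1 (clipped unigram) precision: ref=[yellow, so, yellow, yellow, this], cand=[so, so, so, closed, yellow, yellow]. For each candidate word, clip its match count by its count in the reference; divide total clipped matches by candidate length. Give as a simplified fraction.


Reference word counts: {'so': 1, 'this': 1, 'yellow': 3}
Checking each candidate word (with clipping):
  'so' -> in reference (ref count 1, used 1/1) -> match (matches: 1)
  'so' -> ref count 1 already used up (1/1) -> clipped, no match (matches: 1)
  'so' -> ref count 1 already used up (1/1) -> clipped, no match (matches: 1)
  'closed' -> not in reference -> no match (matches: 1)
  'yellow' -> in reference (ref count 3, used 1/3) -> match (matches: 2)
  'yellow' -> in reference (ref count 3, used 2/3) -> match (matches: 3)
Clipped matches: 3, Candidate length: 6
Precision = 3/6 = 1/2

1/2


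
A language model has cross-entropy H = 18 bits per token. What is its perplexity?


Perplexity formula: PP = 2^H
H = 18
PP = 2^18
PP = 2^18 = 262144

262144


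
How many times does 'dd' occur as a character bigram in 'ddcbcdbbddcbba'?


Scanning 'ddcbcdbbddcbba' for bigram 'dd':
  Position 0: 'dd' -> MATCH
  Position 1: 'dc' -> no
  Position 2: 'cb' -> no
  Position 3: 'bc' -> no
  Position 4: 'cd' -> no
  Position 5: 'db' -> no
  Position 6: 'bb' -> no
  Position 7: 'bd' -> no
  Position 8: 'dd' -> MATCH
  Position 9: 'dc' -> no
  Position 10: 'cb' -> no
  Position 11: 'bb' -> no
  Position 12: 'ba' -> no
Total matches: 2

2
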